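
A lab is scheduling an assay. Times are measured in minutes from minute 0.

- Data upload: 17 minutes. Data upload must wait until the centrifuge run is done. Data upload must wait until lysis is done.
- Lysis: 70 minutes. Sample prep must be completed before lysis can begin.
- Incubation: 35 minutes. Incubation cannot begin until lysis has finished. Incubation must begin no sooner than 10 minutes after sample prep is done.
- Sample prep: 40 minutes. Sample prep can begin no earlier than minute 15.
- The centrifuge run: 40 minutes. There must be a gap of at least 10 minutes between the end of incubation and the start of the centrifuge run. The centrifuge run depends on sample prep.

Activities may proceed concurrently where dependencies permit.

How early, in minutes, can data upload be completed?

227

After its own release at minute 15, sample prep can start at minute 15 and finishes at minute 55.
After sample prep (finishes minute 55), lysis can start at minute 55 and finishes at minute 125.
Incubation cannot start until lysis (finishes minute 125); sample prep (finishes minute 55, plus 10-minute gap → minute 65). The controlling bound is minute 125, so incubation finishes at 125 + 35 = minute 160.
The centrifuge run needs all of incubation (finishes minute 160, plus 10-minute gap → minute 170); sample prep (finishes minute 55). That puts its earliest start at minute 170; it finishes at 170 + 40 = minute 210.
Data upload has to wait for the centrifuge run (finishes minute 210); lysis (finishes minute 125). The latest of these is minute 210, so data upload runs minute 210 to 210 + 17 = minute 227.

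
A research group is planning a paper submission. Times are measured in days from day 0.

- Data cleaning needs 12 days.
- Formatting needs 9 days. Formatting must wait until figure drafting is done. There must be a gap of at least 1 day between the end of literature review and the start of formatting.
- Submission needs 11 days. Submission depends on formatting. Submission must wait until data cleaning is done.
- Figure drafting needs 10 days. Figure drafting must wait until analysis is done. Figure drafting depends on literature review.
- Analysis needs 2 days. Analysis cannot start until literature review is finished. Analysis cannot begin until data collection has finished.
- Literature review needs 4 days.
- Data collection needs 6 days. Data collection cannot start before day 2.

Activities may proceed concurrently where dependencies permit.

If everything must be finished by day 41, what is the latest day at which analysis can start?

Submission has no dependents, so it just needs to finish by day 41. Starting by 41 − 11 = day 30 achieves that.
Formatting has to be done before submission (must start by day 30). That means finishing by day 30, i.e. starting by 30 − 9 = day 21.
Figure drafting has to be done before formatting (must start by day 21). That means finishing by day 21, i.e. starting by 21 − 10 = day 11.
Analysis must finish before figure drafting (must start by day 11). With a 2-day duration, analysis must start by 11 − 2 = day 9.

9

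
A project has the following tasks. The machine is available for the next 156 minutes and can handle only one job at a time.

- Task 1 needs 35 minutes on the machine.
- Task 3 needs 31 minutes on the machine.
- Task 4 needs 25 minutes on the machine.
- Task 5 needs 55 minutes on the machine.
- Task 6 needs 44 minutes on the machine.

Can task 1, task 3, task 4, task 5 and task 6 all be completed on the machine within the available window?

Running back to back, the jobs need 35 + 31 + 25 + 55 + 44 = 190 minutes on the machine.
Since 190 > 156, they cannot all fit.

No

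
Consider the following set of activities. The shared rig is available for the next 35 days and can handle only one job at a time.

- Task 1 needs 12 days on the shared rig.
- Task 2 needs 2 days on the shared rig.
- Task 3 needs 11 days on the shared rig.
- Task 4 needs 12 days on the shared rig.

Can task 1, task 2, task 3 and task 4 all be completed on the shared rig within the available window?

No

Running back to back, the jobs need 12 + 2 + 11 + 12 = 37 days on the shared rig.
Since 37 > 35, they cannot all fit.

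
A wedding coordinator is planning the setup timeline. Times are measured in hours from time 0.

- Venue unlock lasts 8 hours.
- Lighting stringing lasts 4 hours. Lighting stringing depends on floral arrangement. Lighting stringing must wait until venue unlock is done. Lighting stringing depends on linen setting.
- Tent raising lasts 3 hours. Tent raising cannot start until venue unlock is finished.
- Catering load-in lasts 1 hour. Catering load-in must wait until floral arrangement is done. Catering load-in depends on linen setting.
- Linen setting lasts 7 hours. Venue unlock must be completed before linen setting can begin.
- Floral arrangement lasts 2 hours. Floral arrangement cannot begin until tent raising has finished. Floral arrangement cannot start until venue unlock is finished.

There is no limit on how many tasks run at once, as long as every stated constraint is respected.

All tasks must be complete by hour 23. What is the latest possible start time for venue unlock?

To finish by hour 23, lighting stringing (duration 4) must start no later than hour 19.
Catering load-in must finish by hour 23; it takes 1 hour, so it must start by 23 − 1 = hour 22.
For floral arrangement: lighting stringing (must start by hour 19); catering load-in (must start by hour 22). The most restrictive is hour 19; with a 2-hour duration, floral arrangement must start by hour 17.
Tent raising has to be done before floral arrangement (must start by hour 17). That means finishing by hour 17, i.e. starting by 17 − 3 = hour 14.
Linen setting feeds lighting stringing (must start by hour 19); catering load-in (must start by hour 22). Taking the minimum, linen setting must finish by hour 19 and start by 19 − 7 = hour 12.
Venue unlock has several dependents: tent raising (must start by hour 14); linen setting (must start by hour 12); floral arrangement (must start by hour 17); lighting stringing (must start by hour 19). The earliest of those limits is hour 12, so venue unlock must start by 12 − 8 = hour 4.

4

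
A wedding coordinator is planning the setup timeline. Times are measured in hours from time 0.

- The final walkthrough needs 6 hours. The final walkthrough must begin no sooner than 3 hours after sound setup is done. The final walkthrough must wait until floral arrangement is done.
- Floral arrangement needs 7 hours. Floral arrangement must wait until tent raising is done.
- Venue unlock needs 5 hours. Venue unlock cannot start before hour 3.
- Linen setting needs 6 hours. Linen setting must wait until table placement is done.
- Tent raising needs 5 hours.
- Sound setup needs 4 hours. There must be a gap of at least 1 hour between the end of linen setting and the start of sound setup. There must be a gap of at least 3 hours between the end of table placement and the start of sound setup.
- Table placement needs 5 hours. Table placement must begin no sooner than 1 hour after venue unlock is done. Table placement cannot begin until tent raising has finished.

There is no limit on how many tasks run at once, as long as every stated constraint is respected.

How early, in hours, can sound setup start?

21

Tent raising has no prerequisites, so it starts at hour 0 and finishes at hour 5.
Venue unlock waits on its own release at hour 3, so it starts at hour 3 and finishes at 3 + 5 = hour 8.
For table placement: venue unlock (finishes hour 8, plus 1-hour gap → hour 9); tent raising (finishes hour 5). Taking the maximum gives a start of hour 9, and it finishes at 9 + 5 = hour 14.
Linen setting waits on table placement (finishes hour 14), so it starts at hour 14 and finishes at 14 + 6 = hour 20.
Sound setup waits on linen setting (finishes hour 20, plus 1-hour gap → hour 21); table placement (finishes hour 14, plus 3-hour gap → hour 17). The latest of these is hour 21, which is the earliest sound setup can start.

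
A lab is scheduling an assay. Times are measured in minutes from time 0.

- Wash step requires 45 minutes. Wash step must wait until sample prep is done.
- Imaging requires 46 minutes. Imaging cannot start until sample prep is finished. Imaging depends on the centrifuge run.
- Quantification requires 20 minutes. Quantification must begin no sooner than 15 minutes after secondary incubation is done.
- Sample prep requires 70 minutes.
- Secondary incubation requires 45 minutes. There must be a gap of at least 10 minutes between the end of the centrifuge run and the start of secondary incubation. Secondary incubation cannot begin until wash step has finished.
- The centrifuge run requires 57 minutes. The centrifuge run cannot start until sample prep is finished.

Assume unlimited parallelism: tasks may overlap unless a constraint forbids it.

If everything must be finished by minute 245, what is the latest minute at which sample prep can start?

28

Nothing follows quantification; the deadline of minute 245 is its only limit. It must start by 245 − 20 = minute 225.
Since quantification (must start by minute 225, minus 15-minute gap → minute 210) depends on it, secondary incubation must finish by minute 210. Backing off its 45-minute duration gives a latest start of minute 165.
Imaging must finish by minute 245; it takes 46 minutes, so it must start by 245 − 46 = minute 199.
For the centrifuge run: secondary incubation (must start by minute 165, minus 10-minute gap → minute 155); imaging (must start by minute 199). The most restrictive is minute 155; with a 57-minute duration, the centrifuge run must start by minute 98.
Wash step feeds into secondary incubation (must start by minute 165); so wash step must finish by minute 165 and therefore start by minute 120.
Sample prep has several dependents: the centrifuge run (must start by minute 98); wash step (must start by minute 120); imaging (must start by minute 199). The earliest of those limits is minute 98, so sample prep must start by 98 − 70 = minute 28.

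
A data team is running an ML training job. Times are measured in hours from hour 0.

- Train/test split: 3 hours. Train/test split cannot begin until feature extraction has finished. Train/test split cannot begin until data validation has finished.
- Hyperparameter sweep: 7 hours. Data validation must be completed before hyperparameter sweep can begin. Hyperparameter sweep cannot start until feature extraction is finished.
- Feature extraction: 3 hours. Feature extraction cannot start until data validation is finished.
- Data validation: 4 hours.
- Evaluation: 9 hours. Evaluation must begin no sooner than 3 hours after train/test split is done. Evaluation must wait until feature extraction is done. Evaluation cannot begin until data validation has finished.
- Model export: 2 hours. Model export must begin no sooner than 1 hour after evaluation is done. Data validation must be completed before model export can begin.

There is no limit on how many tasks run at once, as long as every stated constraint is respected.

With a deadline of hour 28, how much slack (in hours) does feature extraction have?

3

Data validation can start immediately at hour 0; it finishes at hour 4.
After data validation (finishes hour 4), feature extraction can start at hour 4 and finishes at hour 7.

Working backward from the deadline:
Model export has no dependents, so it just needs to finish by hour 28. Starting by 28 − 2 = hour 26 achieves that.
Since model export (must start by hour 26, minus 1-hour gap → hour 25) depends on it, evaluation must finish by hour 25. Backing off its 9-hour duration gives a latest start of hour 16.
Train/test split has to be done before evaluation (must start by hour 16, minus 3-hour gap → hour 13). That means finishing by hour 13, i.e. starting by 13 − 3 = hour 10.
To finish by hour 28, hyperparameter sweep (duration 7) must start no later than hour 21.
Feature extraction feeds train/test split (must start by hour 10); hyperparameter sweep (must start by hour 21); evaluation (must start by hour 16). Taking the minimum, feature extraction must finish by hour 10 and start by 10 − 3 = hour 7.
So feature extraction can start as early as hour 4 and as late as hour 7, giving 7 − 4 = 3 hours of slack.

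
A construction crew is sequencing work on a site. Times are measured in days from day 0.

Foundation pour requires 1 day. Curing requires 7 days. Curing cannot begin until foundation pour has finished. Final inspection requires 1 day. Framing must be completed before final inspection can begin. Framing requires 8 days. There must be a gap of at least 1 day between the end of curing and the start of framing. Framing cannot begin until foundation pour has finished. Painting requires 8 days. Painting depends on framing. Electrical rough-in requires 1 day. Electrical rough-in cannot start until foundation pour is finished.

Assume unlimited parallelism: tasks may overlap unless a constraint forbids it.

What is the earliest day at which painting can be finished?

25

Foundation pour can start immediately at day 0; it finishes at day 1.
Curing cannot begin until foundation pour (finishes day 1). It runs from day 1 to 1 + 7 = day 8.
Framing cannot start until curing (finishes day 8, plus 1-day gap → day 9); foundation pour (finishes day 1). The controlling bound is day 9, so framing finishes at 9 + 8 = day 17.
Painting cannot begin until framing (finishes day 17). It runs from day 17 to 17 + 8 = day 25.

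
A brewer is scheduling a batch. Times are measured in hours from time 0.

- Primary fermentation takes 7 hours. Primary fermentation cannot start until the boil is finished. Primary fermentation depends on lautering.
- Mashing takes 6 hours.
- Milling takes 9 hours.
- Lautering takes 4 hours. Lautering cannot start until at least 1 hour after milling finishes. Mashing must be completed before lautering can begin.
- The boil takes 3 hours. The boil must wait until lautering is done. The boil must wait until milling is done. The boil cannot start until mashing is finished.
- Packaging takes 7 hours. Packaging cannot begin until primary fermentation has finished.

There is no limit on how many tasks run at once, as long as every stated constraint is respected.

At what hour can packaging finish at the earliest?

31

Mashing can start immediately at hour 0; it finishes at hour 6.
Milling can start immediately at hour 0; it finishes at hour 9.
Lautering needs all of milling (finishes hour 9, plus 1-hour gap → hour 10); mashing (finishes hour 6). That puts its earliest start at hour 10; it finishes at 10 + 4 = hour 14.
The boil cannot start until lautering (finishes hour 14); milling (finishes hour 9); mashing (finishes hour 6). The controlling bound is hour 14, so the boil finishes at 14 + 3 = hour 17.
Primary fermentation has to wait for the boil (finishes hour 17); lautering (finishes hour 14). The latest of these is hour 17, so primary fermentation runs hour 17 to 17 + 7 = hour 24.
After primary fermentation (finishes hour 24), packaging can start at hour 24 and finishes at hour 31.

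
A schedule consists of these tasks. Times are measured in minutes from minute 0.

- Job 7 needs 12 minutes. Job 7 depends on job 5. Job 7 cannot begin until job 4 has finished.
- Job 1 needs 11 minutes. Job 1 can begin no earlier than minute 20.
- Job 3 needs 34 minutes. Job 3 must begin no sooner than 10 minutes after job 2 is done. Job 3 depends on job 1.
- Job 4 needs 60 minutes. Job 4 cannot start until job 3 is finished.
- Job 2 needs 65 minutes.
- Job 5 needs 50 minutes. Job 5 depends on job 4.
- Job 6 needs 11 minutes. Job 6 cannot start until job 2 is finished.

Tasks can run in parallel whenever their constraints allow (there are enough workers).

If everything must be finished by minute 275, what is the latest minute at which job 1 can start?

Job 7 must finish by minute 275; it takes 12 minutes, so it must start by 275 − 12 = minute 263.
Since job 7 (must start by minute 263) depends on it, job 5 must finish by minute 263. Backing off its 50-minute duration gives a latest start of minute 213.
Job 4 feeds job 5 (must start by minute 213); job 7 (must start by minute 263). Taking the minimum, job 4 must finish by minute 213 and start by 213 − 60 = minute 153.
Since job 4 (must start by minute 153) depends on it, job 3 must finish by minute 153. Backing off its 34-minute duration gives a latest start of minute 119.
Job 1 feeds into job 3 (must start by minute 119); so job 1 must finish by minute 119 and therefore start by minute 108.

108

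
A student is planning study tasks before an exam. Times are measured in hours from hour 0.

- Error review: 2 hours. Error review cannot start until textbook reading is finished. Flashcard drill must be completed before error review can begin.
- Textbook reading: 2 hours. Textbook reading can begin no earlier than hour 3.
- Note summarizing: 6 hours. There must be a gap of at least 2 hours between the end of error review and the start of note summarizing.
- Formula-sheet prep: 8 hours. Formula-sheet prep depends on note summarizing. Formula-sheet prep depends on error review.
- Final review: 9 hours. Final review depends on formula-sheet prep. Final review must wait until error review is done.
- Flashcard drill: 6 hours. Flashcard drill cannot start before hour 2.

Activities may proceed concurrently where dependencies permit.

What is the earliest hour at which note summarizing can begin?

Flashcard drill waits on its own release at hour 2, so it starts at hour 2 and finishes at 2 + 6 = hour 8.
Textbook reading cannot begin until its own release at hour 3. It runs from hour 3 to 3 + 2 = hour 5.
Error review cannot start until textbook reading (finishes hour 5); flashcard drill (finishes hour 8). The controlling bound is hour 8, so error review finishes at 8 + 2 = hour 10.
Note summarizing waits on error review (finishes hour 10, plus 2-hour gap → hour 12), so the earliest it can start is hour 12.

12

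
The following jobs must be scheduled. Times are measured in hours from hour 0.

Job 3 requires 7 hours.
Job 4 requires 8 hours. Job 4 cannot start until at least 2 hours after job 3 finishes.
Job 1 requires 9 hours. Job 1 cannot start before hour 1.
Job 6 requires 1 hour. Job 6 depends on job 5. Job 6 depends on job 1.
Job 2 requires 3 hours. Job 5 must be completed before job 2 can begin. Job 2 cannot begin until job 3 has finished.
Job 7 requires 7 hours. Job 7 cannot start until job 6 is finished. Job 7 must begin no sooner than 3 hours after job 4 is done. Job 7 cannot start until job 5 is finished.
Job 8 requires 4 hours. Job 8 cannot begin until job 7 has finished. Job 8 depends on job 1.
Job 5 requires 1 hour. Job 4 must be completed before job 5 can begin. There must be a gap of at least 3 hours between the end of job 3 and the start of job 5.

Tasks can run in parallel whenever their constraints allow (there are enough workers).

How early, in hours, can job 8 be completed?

31

Nothing blocks job 3, so it runs from hour 0 to hour 7.
Job 4 cannot begin until job 3 (finishes hour 7, plus 2-hour gap → hour 9). It runs from hour 9 to 9 + 8 = hour 17.
Job 5 needs all of job 4 (finishes hour 17); job 3 (finishes hour 7, plus 3-hour gap → hour 10). That puts its earliest start at hour 17; it finishes at 17 + 1 = hour 18.
After its own release at hour 1, job 1 can start at hour 1 and finishes at hour 10.
Job 6 has to wait for job 5 (finishes hour 18); job 1 (finishes hour 10). The latest of these is hour 18, so job 6 runs hour 18 to 18 + 1 = hour 19.
Job 7 needs all of job 6 (finishes hour 19); job 4 (finishes hour 17, plus 3-hour gap → hour 20); job 5 (finishes hour 18). That puts its earliest start at hour 20; it finishes at 20 + 7 = hour 27.
Job 8 needs all of job 7 (finishes hour 27); job 1 (finishes hour 10). That puts its earliest start at hour 27; it finishes at 27 + 4 = hour 31.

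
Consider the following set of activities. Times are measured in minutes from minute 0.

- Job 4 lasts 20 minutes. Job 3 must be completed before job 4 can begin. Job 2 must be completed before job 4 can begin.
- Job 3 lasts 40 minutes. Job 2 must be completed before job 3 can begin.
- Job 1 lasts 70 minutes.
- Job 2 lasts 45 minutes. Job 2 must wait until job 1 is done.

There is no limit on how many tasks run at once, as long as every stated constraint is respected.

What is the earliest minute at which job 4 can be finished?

Job 1 can start immediately at minute 0; it finishes at minute 70.
After job 1 (finishes minute 70), job 2 can start at minute 70 and finishes at minute 115.
Job 3 waits on job 2 (finishes minute 115), so it starts at minute 115 and finishes at 115 + 40 = minute 155.
Job 4 cannot start until job 3 (finishes minute 155); job 2 (finishes minute 115). The controlling bound is minute 155, so job 4 finishes at 155 + 20 = minute 175.

175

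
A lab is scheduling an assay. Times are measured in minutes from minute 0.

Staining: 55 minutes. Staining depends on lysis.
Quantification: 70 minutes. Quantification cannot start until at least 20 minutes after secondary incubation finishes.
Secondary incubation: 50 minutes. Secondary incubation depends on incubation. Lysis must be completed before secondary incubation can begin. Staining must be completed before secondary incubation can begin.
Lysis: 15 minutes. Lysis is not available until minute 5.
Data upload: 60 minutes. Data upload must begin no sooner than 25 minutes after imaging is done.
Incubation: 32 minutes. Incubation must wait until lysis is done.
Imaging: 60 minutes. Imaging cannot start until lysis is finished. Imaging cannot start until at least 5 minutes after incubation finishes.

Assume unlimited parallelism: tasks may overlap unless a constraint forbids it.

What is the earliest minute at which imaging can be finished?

117

Lysis waits on its own release at minute 5, so it starts at minute 5 and finishes at 5 + 15 = minute 20.
Incubation waits on lysis (finishes minute 20), so it starts at minute 20 and finishes at 20 + 32 = minute 52.
For imaging: lysis (finishes minute 20); incubation (finishes minute 52, plus 5-minute gap → minute 57). Taking the maximum gives a start of minute 57, and it finishes at 57 + 60 = minute 117.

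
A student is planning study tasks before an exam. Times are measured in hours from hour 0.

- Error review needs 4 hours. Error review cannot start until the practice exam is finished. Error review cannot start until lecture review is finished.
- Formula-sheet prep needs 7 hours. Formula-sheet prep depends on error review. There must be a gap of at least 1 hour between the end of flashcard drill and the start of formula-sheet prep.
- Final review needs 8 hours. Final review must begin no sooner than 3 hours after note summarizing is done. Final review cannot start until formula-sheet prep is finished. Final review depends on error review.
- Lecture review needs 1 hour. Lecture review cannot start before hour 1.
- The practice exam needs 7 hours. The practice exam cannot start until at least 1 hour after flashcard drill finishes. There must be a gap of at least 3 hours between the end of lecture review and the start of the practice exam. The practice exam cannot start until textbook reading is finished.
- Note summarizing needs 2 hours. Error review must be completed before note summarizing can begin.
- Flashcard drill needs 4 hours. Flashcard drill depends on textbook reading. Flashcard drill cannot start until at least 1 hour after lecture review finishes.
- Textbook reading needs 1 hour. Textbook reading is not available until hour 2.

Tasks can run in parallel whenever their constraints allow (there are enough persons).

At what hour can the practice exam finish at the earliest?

After its own release at hour 1, lecture review can start at hour 1 and finishes at hour 2.
After its own release at hour 2, textbook reading can start at hour 2 and finishes at hour 3.
For flashcard drill: textbook reading (finishes hour 3); lecture review (finishes hour 2, plus 1-hour gap → hour 3). Taking the maximum gives a start of hour 3, and it finishes at 3 + 4 = hour 7.
The practice exam needs all of flashcard drill (finishes hour 7, plus 1-hour gap → hour 8); lecture review (finishes hour 2, plus 3-hour gap → hour 5); textbook reading (finishes hour 3). That puts its earliest start at hour 8; it finishes at 8 + 7 = hour 15.

15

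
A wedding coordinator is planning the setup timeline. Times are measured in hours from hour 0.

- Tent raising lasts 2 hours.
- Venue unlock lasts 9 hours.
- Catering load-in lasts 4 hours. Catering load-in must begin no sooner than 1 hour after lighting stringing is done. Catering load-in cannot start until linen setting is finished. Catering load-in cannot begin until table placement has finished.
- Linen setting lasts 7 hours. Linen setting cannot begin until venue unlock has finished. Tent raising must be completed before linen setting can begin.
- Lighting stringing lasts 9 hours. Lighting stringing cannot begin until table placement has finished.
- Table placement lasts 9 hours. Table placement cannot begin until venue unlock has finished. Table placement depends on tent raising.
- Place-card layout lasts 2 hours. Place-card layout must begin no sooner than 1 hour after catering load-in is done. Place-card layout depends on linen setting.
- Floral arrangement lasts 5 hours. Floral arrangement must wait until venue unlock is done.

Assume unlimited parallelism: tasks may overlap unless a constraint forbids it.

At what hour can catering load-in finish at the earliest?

Nothing blocks tent raising, so it runs from hour 0 to hour 2.
Nothing blocks venue unlock, so it runs from hour 0 to hour 9.
Linen setting needs all of venue unlock (finishes hour 9); tent raising (finishes hour 2). That puts its earliest start at hour 9; it finishes at 9 + 7 = hour 16.
Table placement has to wait for venue unlock (finishes hour 9); tent raising (finishes hour 2). The latest of these is hour 9, so table placement runs hour 9 to 9 + 9 = hour 18.
Lighting stringing cannot begin until table placement (finishes hour 18). It runs from hour 18 to 18 + 9 = hour 27.
Catering load-in has to wait for lighting stringing (finishes hour 27, plus 1-hour gap → hour 28); linen setting (finishes hour 16); table placement (finishes hour 18). The latest of these is hour 28, so catering load-in runs hour 28 to 28 + 4 = hour 32.

32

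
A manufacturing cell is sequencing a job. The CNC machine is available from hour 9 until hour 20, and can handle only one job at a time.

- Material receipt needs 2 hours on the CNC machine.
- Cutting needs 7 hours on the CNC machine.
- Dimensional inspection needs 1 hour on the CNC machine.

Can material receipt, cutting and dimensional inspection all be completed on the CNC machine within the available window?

Yes

The CNC machine window is 20 − 9 = 11 hours.
Running back to back, the jobs need 2 + 7 + 1 = 10 hours on the CNC machine.
Since 10 ≤ 11, they fit within the window.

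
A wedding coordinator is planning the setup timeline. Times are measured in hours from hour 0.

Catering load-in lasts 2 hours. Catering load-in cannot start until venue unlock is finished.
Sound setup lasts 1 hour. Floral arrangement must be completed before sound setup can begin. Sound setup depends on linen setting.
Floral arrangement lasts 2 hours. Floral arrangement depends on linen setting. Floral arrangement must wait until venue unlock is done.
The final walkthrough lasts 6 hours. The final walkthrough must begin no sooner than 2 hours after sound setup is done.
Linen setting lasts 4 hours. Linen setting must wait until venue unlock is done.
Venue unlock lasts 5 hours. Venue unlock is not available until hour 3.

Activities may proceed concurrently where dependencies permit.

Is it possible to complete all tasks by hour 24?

Yes

Venue unlock waits on its own release at hour 3, so it starts at hour 3 and finishes at 3 + 5 = hour 8.
After venue unlock (finishes hour 8), catering load-in can start at hour 8 and finishes at hour 10.
After venue unlock (finishes hour 8), linen setting can start at hour 8 and finishes at hour 12.
Floral arrangement has to wait for linen setting (finishes hour 12); venue unlock (finishes hour 8). The latest of these is hour 12, so floral arrangement runs hour 12 to 12 + 2 = hour 14.
For sound setup: floral arrangement (finishes hour 14); linen setting (finishes hour 12). Taking the maximum gives a start of hour 14, and it finishes at 14 + 1 = hour 15.
The final walkthrough cannot begin until sound setup (finishes hour 15, plus 2-hour gap → hour 17). It runs from hour 17 to 17 + 6 = hour 23.
Every task is finished by hour 23, which is no later than the deadline of 24, so the schedule is feasible.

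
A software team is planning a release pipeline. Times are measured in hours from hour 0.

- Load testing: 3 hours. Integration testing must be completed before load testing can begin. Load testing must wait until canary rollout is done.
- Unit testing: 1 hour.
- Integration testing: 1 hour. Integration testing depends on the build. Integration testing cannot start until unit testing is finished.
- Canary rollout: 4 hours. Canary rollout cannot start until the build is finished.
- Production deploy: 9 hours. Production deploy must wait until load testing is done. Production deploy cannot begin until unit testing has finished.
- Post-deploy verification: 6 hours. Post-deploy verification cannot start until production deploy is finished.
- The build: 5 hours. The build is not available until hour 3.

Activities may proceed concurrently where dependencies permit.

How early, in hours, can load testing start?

12

Unit testing can start immediately at hour 0; it finishes at hour 1.
The build cannot begin until its own release at hour 3. It runs from hour 3 to 3 + 5 = hour 8.
Canary rollout cannot begin until the build (finishes hour 8). It runs from hour 8 to 8 + 4 = hour 12.
Integration testing has to wait for the build (finishes hour 8); unit testing (finishes hour 1). The latest of these is hour 8, so integration testing runs hour 8 to 8 + 1 = hour 9.
Load testing waits on integration testing (finishes hour 9); canary rollout (finishes hour 12). The latest of these is hour 12, which is the earliest load testing can start.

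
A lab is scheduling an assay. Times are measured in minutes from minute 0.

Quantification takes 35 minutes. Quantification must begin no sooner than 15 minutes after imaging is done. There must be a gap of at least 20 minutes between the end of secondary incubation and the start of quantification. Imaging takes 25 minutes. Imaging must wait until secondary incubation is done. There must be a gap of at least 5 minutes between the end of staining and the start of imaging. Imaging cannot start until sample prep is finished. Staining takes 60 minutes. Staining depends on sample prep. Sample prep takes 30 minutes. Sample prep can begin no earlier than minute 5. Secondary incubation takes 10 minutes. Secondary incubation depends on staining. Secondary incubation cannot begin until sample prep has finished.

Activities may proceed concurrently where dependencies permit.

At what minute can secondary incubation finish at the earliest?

105

Sample prep cannot begin until its own release at minute 5. It runs from minute 5 to 5 + 30 = minute 35.
Staining waits on sample prep (finishes minute 35), so it starts at minute 35 and finishes at 35 + 60 = minute 95.
For secondary incubation: staining (finishes minute 95); sample prep (finishes minute 35). Taking the maximum gives a start of minute 95, and it finishes at 95 + 10 = minute 105.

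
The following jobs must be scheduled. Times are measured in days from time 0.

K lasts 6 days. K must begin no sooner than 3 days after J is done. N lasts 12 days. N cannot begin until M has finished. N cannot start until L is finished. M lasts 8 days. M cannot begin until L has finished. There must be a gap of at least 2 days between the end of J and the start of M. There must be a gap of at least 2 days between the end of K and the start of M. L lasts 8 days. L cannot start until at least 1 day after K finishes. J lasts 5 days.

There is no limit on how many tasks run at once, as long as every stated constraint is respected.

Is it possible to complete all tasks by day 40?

J has no prerequisites, so it starts at day 0 and finishes at day 5.
K cannot begin until J (finishes day 5, plus 3-day gap → day 8). It runs from day 8 to 8 + 6 = day 14.
After K (finishes day 14, plus 1-day gap → day 15), L can start at day 15 and finishes at day 23.
M needs all of L (finishes day 23); J (finishes day 5, plus 2-day gap → day 7); K (finishes day 14, plus 2-day gap → day 16). That puts its earliest start at day 23; it finishes at 23 + 8 = day 31.
For N: M (finishes day 31); L (finishes day 23). Taking the maximum gives a start of day 31, and it finishes at 31 + 12 = day 43.
The earliest everything can be done is day 43, which is after the deadline of 40, so it is not possible.

No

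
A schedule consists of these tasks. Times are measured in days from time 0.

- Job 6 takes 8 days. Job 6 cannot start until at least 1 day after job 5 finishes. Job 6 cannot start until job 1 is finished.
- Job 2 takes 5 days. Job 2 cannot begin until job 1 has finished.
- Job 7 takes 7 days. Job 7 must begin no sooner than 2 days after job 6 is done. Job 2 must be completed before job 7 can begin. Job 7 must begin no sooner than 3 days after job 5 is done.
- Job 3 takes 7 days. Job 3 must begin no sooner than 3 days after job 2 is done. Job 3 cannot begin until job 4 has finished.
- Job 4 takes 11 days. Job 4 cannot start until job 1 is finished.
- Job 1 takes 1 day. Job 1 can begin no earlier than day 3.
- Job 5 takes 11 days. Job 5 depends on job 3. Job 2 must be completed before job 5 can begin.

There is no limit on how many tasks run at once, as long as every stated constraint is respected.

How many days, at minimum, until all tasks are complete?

51

Job 1 cannot begin until its own release at day 3. It runs from day 3 to 3 + 1 = day 4.
Job 4 cannot begin until job 1 (finishes day 4). It runs from day 4 to 4 + 11 = day 15.
Job 2 waits on job 1 (finishes day 4), so it starts at day 4 and finishes at 4 + 5 = day 9.
Job 3 cannot start until job 2 (finishes day 9, plus 3-day gap → day 12); job 4 (finishes day 15). The controlling bound is day 15, so job 3 finishes at 15 + 7 = day 22.
Job 5 cannot start until job 3 (finishes day 22); job 2 (finishes day 9). The controlling bound is day 22, so job 5 finishes at 22 + 11 = day 33.
For job 6: job 5 (finishes day 33, plus 1-day gap → day 34); job 1 (finishes day 4). Taking the maximum gives a start of day 34, and it finishes at 34 + 8 = day 42.
Job 7 cannot start until job 6 (finishes day 42, plus 2-day gap → day 44); job 2 (finishes day 9); job 5 (finishes day 33, plus 3-day gap → day 36). The controlling bound is day 44, so job 7 finishes at 44 + 7 = day 51.
All tasks are finished once the last one completes. Finish times: Job 1 at 4, Job 2 at 9, Job 3 at 22, Job 4 at 15, Job 5 at 33, Job 6 at 42, Job 7 at 51. The latest is day 51.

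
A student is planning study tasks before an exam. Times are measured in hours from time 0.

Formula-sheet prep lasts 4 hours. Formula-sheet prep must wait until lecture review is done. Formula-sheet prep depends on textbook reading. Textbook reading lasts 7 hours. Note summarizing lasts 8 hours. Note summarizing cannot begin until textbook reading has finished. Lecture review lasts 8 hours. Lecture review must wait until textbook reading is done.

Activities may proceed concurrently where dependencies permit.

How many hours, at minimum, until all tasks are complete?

19

Textbook reading can start immediately at hour 0; it finishes at hour 7.
Note summarizing cannot begin until textbook reading (finishes hour 7). It runs from hour 7 to 7 + 8 = hour 15.
Lecture review waits on textbook reading (finishes hour 7), so it starts at hour 7 and finishes at 7 + 8 = hour 15.
For formula-sheet prep: lecture review (finishes hour 15); textbook reading (finishes hour 7). Taking the maximum gives a start of hour 15, and it finishes at 15 + 4 = hour 19.
All tasks are finished once the last one completes. Finish times: Textbook reading at 7, Lecture review at 15, Note summarizing at 15, Formula-sheet prep at 19. The latest is hour 19.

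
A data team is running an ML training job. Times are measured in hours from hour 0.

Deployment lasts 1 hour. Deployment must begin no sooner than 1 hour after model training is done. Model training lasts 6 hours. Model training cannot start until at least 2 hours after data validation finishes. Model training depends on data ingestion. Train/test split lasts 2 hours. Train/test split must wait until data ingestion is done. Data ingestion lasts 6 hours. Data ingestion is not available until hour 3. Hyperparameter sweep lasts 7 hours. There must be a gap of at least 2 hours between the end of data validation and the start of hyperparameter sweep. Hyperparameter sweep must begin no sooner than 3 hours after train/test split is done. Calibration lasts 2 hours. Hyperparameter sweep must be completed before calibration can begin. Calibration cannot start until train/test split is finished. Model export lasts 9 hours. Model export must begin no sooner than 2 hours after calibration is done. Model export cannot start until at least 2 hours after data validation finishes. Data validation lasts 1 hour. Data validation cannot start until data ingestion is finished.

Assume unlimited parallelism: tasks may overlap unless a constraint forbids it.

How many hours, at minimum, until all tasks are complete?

Data ingestion waits on its own release at hour 3, so it starts at hour 3 and finishes at 3 + 6 = hour 9.
After data ingestion (finishes hour 9), train/test split can start at hour 9 and finishes at hour 11.
Data validation cannot begin until data ingestion (finishes hour 9). It runs from hour 9 to 9 + 1 = hour 10.
Model training has to wait for data validation (finishes hour 10, plus 2-hour gap → hour 12); data ingestion (finishes hour 9). The latest of these is hour 12, so model training runs hour 12 to 12 + 6 = hour 18.
Deployment waits on model training (finishes hour 18, plus 1-hour gap → hour 19), so it starts at hour 19 and finishes at 19 + 1 = hour 20.
Hyperparameter sweep cannot start until data validation (finishes hour 10, plus 2-hour gap → hour 12); train/test split (finishes hour 11, plus 3-hour gap → hour 14). The controlling bound is hour 14, so hyperparameter sweep finishes at 14 + 7 = hour 21.
Calibration has to wait for hyperparameter sweep (finishes hour 21); train/test split (finishes hour 11). The latest of these is hour 21, so calibration runs hour 21 to 21 + 2 = hour 23.
Model export needs all of calibration (finishes hour 23, plus 2-hour gap → hour 25); data validation (finishes hour 10, plus 2-hour gap → hour 12). That puts its earliest start at hour 25; it finishes at 25 + 9 = hour 34.
All tasks are finished once the last one completes. Finish times: Data ingestion at 9, Data validation at 10, Train/test split at 11, Hyperparameter sweep at 21, Model training at 18, Calibration at 23, Model export at 34, Deployment at 20. The latest is hour 34.

34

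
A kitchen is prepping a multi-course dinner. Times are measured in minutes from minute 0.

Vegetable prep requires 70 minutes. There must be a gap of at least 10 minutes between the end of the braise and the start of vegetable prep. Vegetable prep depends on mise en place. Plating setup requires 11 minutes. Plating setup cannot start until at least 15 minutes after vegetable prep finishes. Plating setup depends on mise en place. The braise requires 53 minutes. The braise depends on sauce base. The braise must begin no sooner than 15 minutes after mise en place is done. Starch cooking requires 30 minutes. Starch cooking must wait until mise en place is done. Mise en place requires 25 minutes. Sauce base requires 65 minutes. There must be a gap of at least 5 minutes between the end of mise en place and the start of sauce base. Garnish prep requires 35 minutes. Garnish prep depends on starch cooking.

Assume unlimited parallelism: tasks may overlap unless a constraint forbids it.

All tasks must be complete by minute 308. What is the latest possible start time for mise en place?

54

To finish by minute 308, plating setup (duration 11) must start no later than minute 297.
Vegetable prep must finish before plating setup (must start by minute 297, minus 15-minute gap → minute 282). With a 70-minute duration, vegetable prep must start by 282 − 70 = minute 212.
The braise has to be done before vegetable prep (must start by minute 212, minus 10-minute gap → minute 202). That means finishing by minute 202, i.e. starting by 202 − 53 = minute 149.
Sauce base must finish before the braise (must start by minute 149). With a 65-minute duration, sauce base must start by 149 − 65 = minute 84.
To finish by minute 308, garnish prep (duration 35) must start no later than minute 273.
Starch cooking must finish before garnish prep (must start by minute 273). With a 30-minute duration, starch cooking must start by 273 − 30 = minute 243.
For mise en place: sauce base (must start by minute 84, minus 5-minute gap → minute 79); the braise (must start by minute 149, minus 15-minute gap → minute 134); vegetable prep (must start by minute 212); starch cooking (must start by minute 243); plating setup (must start by minute 297). The most restrictive is minute 79; with a 25-minute duration, mise en place must start by minute 54.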